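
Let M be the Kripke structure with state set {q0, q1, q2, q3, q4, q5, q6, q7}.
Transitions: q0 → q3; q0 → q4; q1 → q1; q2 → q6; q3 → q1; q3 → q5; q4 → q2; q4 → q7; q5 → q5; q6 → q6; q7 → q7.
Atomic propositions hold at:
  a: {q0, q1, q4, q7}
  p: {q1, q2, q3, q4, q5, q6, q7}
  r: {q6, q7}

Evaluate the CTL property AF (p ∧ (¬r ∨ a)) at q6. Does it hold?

No

Sat(¬r) = {q0, q1, q2, q3, q4, q5}
Sat(¬r ∨ a) = {q0, q1, q2, q3, q4, q5, q7}
Sat(p ∧ (¬r ∨ a)) = {q1, q2, q3, q4, q5, q7}
AF (p ∧ (¬r ∨ a)): least fixpoint, start Z0 = {q1, q2, q3, q4, q5, q7}, add states with every successor in Z. Z1 = {q0, q1, q2, q3, q4, q5, q7}; fixed.
Sat(AF (p ∧ (¬r ∨ a))) = {q0, q1, q2, q3, q4, q5, q7}
q6 ∉ Sat(AF (p ∧ (¬r ∨ a))) = {q0, q1, q2, q3, q4, q5, q7}, so the formula does not hold at q6.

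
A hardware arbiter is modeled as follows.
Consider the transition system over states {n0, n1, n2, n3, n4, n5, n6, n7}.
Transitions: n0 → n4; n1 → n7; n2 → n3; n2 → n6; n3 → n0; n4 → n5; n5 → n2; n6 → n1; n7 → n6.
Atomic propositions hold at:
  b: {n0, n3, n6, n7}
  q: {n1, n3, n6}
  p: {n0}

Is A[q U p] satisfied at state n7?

A[q U p]: least fixpoint, start Z0 = Sat(p) = {n0}, add states in Sat(q) with every successor in Z. Z1 = {n0, n3}; fixed.
Sat(A[q U p]) = {n0, n3}
n7 ∉ Sat(A[q U p]) = {n0, n3}, so the formula does not hold at n7.

No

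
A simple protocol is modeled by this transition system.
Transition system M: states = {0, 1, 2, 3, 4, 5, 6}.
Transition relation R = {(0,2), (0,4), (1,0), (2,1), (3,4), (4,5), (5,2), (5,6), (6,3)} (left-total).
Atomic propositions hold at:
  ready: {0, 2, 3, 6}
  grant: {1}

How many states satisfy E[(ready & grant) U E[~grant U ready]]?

Sat(ready & grant) = ∅
Sat(~grant) = {0, 2, 3, 4, 5, 6}
E[~grant U ready]: least fixpoint, start Z0 = Sat(ready) = {0, 2, 3, 6}, add states in Sat(~grant) with some successor in Z. Z1 = {0, 2, 3, 5, 6}; Z2 = {0, 2, 3, 4, 5, 6}; fixed.
Sat(E[~grant U ready]) = {0, 2, 3, 4, 5, 6}
E[(ready & grant) U E[~grant U ready]]: least fixpoint, start Z0 = Sat(E[~grant U ready]) = {0, 2, 3, 4, 5, 6}, add states in Sat(ready & grant) with some successor in Z. Already a fixed point.
Sat(E[(ready & grant) U E[~grant U ready]]) = {0, 2, 3, 4, 5, 6}
|Sat(E[(ready & grant) U E[~grant U ready]])| = |{0, 2, 3, 4, 5, 6}| = 6.

6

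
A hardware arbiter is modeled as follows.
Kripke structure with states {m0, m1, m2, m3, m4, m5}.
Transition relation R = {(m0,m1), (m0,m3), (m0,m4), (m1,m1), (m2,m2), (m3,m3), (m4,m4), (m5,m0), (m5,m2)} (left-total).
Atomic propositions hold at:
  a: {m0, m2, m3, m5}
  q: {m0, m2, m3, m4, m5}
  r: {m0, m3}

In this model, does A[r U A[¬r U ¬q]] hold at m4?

No

Sat(¬r) = {m1, m2, m4, m5}
Sat(¬q) = {m1}
A[¬r U ¬q]: least fixpoint, start Z0 = Sat(¬q) = {m1}, add states in Sat(¬r) with every successor in Z. Already a fixed point.
Sat(A[¬r U ¬q]) = {m1}
A[r U A[¬r U ¬q]]: least fixpoint, start Z0 = Sat(A[¬r U ¬q]) = {m1}, add states in Sat(r) with every successor in Z. Already a fixed point.
Sat(A[r U A[¬r U ¬q]]) = {m1}
m4 ∉ Sat(A[r U A[¬r U ¬q]]) = {m1}, so the formula does not hold at m4.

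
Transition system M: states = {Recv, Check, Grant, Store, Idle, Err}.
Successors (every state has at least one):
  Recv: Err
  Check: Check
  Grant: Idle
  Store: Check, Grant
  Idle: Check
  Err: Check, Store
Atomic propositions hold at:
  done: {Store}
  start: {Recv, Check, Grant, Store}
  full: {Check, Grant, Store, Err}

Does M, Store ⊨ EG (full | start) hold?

Yes

Sat(full | start) = {Recv, Check, Grant, Store, Err}
EG (full | start): greatest fixpoint, start Z0 = {Recv, Check, Grant, Store, Err}, keep only states in Sat with some successor in Z. Z1 = {Recv, Check, Store, Err}; fixed.
Sat(EG (full | start)) = {Recv, Check, Store, Err}
Store ∈ Sat(EG (full | start)) = {Recv, Check, Store, Err}, so the formula holds at Store.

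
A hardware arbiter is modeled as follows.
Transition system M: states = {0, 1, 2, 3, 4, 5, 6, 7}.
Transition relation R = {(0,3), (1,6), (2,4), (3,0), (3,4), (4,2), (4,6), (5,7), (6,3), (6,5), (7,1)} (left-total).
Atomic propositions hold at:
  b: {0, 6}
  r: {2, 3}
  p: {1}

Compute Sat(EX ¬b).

Sat(¬b) = {1, 2, 3, 4, 5, 7}
Sat(EX ¬b) = {s : some successor in {1, 2, 3, 4, 5, 7}} = {0, 2, 3, 4, 5, 6, 7}

{0, 2, 3, 4, 5, 6, 7}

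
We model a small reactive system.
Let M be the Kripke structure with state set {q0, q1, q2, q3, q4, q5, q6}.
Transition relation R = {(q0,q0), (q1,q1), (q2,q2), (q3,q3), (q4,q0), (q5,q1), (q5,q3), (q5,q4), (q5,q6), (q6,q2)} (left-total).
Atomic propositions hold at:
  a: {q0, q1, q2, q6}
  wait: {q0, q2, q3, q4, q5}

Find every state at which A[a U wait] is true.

{q0, q2, q3, q4, q5, q6}

A[a U wait]: least fixpoint, start Z0 = Sat(wait) = {q0, q2, q3, q4, q5}, add states in Sat(a) with every successor in Z. Z1 = {q0, q2, q3, q4, q5, q6}; fixed.
Sat(A[a U wait]) = {q0, q2, q3, q4, q5, q6}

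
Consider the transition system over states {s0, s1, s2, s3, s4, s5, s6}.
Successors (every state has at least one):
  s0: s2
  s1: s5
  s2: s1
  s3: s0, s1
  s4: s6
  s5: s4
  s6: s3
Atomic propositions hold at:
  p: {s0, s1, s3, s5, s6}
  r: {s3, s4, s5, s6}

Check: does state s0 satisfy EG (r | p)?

No

Sat(r | p) = {s0, s1, s3, s4, s5, s6}
EG (r | p): greatest fixpoint, start Z0 = {s0, s1, s3, s4, s5, s6}, keep only states in Sat with some successor in Z. Z1 = {s1, s3, s4, s5, s6}; fixed.
Sat(EG (r | p)) = {s1, s3, s4, s5, s6}
s0 ∉ Sat(EG (r | p)) = {s1, s3, s4, s5, s6}, so the formula does not hold at s0.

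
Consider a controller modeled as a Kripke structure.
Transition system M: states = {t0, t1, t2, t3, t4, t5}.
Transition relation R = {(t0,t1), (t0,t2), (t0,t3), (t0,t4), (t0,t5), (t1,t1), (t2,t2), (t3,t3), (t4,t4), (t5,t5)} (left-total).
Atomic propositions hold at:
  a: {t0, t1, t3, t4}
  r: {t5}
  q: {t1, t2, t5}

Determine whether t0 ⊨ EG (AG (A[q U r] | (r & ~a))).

No

A[q U r]: least fixpoint, start Z0 = Sat(r) = {t5}, add states in Sat(q) with every successor in Z. Already a fixed point.
Sat(A[q U r]) = {t5}
Sat(~a) = {t2, t5}
Sat(r & ~a) = {t5}
Sat(A[q U r] | (r & ~a)) = {t5}
AG (A[q U r] | (r & ~a)): greatest fixpoint, start Z0 = {t5}, keep only states in Sat with every successor in Z. Already a fixed point.
Sat(AG (A[q U r] | (r & ~a))) = {t5}
EG (AG (A[q U r] | (r & ~a))): greatest fixpoint, start Z0 = {t5}, keep only states in Sat with some successor in Z. Already a fixed point.
Sat(EG (AG (A[q U r] | (r & ~a)))) = {t5}
t0 ∉ Sat(EG (AG (A[q U r] | (r & ~a)))) = {t5}, so the formula does not hold at t0.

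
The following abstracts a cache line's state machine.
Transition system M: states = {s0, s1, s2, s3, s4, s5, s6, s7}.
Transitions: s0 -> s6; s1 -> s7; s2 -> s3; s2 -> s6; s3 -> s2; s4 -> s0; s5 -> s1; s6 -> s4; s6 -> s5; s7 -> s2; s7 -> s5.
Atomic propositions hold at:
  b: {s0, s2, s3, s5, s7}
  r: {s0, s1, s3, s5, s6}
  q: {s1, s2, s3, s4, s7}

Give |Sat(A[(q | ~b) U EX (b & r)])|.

Sat(~b) = {s1, s4, s6}
Sat(q | ~b) = {s1, s2, s3, s4, s6, s7}
Sat(b & r) = {s0, s3, s5}
Sat(EX (b & r)) = {s : some successor in {s0, s3, s5}} = {s2, s4, s6, s7}
A[(q | ~b) U EX (b & r)]: least fixpoint, start Z0 = Sat(EX (b & r)) = {s2, s4, s6, s7}, add states in Sat(q | ~b) with every successor in Z. Z1 = {s1, s2, s3, s4, s6, s7}; fixed.
Sat(A[(q | ~b) U EX (b & r)]) = {s1, s2, s3, s4, s6, s7}
|Sat(A[(q | ~b) U EX (b & r)])| = |{s1, s2, s3, s4, s6, s7}| = 6.

6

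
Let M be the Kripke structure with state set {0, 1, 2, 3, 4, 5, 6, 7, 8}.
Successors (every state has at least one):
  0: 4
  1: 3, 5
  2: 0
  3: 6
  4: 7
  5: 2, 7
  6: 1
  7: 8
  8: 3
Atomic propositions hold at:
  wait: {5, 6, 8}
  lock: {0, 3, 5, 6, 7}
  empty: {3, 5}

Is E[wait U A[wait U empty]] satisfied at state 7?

No

A[wait U empty]: least fixpoint, start Z0 = Sat(empty) = {3, 5}, add states in Sat(wait) with every successor in Z. Z1 = {3, 5, 8}; fixed.
Sat(A[wait U empty]) = {3, 5, 8}
E[wait U A[wait U empty]]: least fixpoint, start Z0 = Sat(A[wait U empty]) = {3, 5, 8}, add states in Sat(wait) with some successor in Z. Already a fixed point.
Sat(E[wait U A[wait U empty]]) = {3, 5, 8}
7 ∉ Sat(E[wait U A[wait U empty]]) = {3, 5, 8}, so the formula does not hold at 7.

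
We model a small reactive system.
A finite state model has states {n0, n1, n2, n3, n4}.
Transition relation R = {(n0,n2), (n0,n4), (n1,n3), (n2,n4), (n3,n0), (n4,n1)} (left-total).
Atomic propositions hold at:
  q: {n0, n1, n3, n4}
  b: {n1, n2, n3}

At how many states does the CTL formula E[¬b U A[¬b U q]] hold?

4

Sat(¬b) = {n0, n4}
A[¬b U q]: least fixpoint, start Z0 = Sat(q) = {n0, n1, n3, n4}, add states in Sat(¬b) with every successor in Z. Already a fixed point.
Sat(A[¬b U q]) = {n0, n1, n3, n4}
E[¬b U A[¬b U q]]: least fixpoint, start Z0 = Sat(A[¬b U q]) = {n0, n1, n3, n4}, add states in Sat(¬b) with some successor in Z. Already a fixed point.
Sat(E[¬b U A[¬b U q]]) = {n0, n1, n3, n4}
|Sat(E[¬b U A[¬b U q]])| = |{n0, n1, n3, n4}| = 4.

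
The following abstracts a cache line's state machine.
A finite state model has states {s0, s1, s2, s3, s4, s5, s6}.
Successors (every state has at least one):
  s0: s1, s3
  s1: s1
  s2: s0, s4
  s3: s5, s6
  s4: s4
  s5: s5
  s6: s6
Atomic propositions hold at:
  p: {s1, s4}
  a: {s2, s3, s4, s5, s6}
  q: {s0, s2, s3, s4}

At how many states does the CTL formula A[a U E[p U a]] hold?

E[p U a]: least fixpoint, start Z0 = Sat(a) = {s2, s3, s4, s5, s6}, add states in Sat(p) with some successor in Z. Already a fixed point.
Sat(E[p U a]) = {s2, s3, s4, s5, s6}
A[a U E[p U a]]: least fixpoint, start Z0 = Sat(E[p U a]) = {s2, s3, s4, s5, s6}, add states in Sat(a) with every successor in Z. Already a fixed point.
Sat(A[a U E[p U a]]) = {s2, s3, s4, s5, s6}
|Sat(A[a U E[p U a]])| = |{s2, s3, s4, s5, s6}| = 5.

5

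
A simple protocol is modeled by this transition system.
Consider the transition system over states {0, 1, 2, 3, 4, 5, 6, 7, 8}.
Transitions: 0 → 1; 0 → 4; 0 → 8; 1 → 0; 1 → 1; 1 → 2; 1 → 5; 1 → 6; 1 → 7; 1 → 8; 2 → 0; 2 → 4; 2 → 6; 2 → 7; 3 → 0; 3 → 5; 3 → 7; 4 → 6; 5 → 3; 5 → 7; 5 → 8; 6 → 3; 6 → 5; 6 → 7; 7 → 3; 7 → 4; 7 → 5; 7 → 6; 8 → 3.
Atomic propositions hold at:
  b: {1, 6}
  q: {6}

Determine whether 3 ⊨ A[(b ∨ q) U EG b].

Sat(b ∨ q) = {1, 6}
EG b: greatest fixpoint, start Z0 = {1, 6}, keep only states in Sat with some successor in Z. Z1 = {1}; fixed.
Sat(EG b) = {1}
A[(b ∨ q) U EG b]: least fixpoint, start Z0 = Sat(EG b) = {1}, add states in Sat(b ∨ q) with every successor in Z. Already a fixed point.
Sat(A[(b ∨ q) U EG b]) = {1}
3 ∉ Sat(A[(b ∨ q) U EG b]) = {1}, so the formula does not hold at 3.

No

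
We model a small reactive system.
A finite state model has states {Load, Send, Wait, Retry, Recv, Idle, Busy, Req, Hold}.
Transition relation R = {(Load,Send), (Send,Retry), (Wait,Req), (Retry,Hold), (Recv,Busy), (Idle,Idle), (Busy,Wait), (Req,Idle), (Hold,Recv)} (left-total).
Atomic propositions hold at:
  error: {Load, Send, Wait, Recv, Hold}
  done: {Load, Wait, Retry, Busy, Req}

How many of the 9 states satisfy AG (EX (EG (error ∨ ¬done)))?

2

Sat(¬done) = {Send, Recv, Idle, Hold}
Sat(error ∨ ¬done) = {Load, Send, Wait, Recv, Idle, Hold}
EG (error ∨ ¬done): greatest fixpoint, start Z0 = {Load, Send, Wait, Recv, Idle, Hold}, keep only states in Sat with some successor in Z. Z1 = {Load, Idle, Hold}; Z2 = {Idle}; fixed.
Sat(EG (error ∨ ¬done)) = {Idle}
Sat(EX (EG (error ∨ ¬done))) = {s : some successor in {Idle}} = {Idle, Req}
AG (EX (EG (error ∨ ¬done))): greatest fixpoint, start Z0 = {Idle, Req}, keep only states in Sat with every successor in Z. Already a fixed point.
Sat(AG (EX (EG (error ∨ ¬done)))) = {Idle, Req}
|Sat(AG (EX (EG (error ∨ ¬done))))| = |{Idle, Req}| = 2.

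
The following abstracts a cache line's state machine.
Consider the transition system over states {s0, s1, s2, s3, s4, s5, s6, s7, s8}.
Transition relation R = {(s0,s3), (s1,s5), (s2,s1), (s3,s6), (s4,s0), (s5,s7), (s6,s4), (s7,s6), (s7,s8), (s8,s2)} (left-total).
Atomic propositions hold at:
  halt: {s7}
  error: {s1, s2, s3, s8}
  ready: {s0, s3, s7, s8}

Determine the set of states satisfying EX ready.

Sat(EX ready) = {s : some successor in {s0, s3, s7, s8}} = {s0, s4, s5, s7}

{s0, s4, s5, s7}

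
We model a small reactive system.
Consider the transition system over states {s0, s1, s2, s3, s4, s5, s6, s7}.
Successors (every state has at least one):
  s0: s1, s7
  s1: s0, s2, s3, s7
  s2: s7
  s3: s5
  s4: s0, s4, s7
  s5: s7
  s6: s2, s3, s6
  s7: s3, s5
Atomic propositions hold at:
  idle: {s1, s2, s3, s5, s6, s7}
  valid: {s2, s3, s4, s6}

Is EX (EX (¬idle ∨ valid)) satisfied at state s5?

Sat(¬idle) = {s0, s4}
Sat(¬idle ∨ valid) = {s0, s2, s3, s4, s6}
Sat(EX (¬idle ∨ valid)) = {s : some successor in {s0, s2, s3, s4, s6}} = {s1, s4, s6, s7}
Sat(EX (EX (¬idle ∨ valid))) = {s : some successor in {s1, s4, s6, s7}} = {s0, s1, s2, s4, s5, s6}
s5 ∈ Sat(EX (EX (¬idle ∨ valid))) = {s0, s1, s2, s4, s5, s6}, so the formula holds at s5.

Yes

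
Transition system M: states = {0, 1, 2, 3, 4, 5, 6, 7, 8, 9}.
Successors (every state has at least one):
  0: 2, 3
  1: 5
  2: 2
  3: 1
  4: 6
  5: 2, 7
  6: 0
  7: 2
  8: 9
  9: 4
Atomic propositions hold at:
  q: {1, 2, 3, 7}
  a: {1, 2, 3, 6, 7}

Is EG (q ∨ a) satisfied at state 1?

Sat(q ∨ a) = {1, 2, 3, 6, 7}
EG (q ∨ a): greatest fixpoint, start Z0 = {1, 2, 3, 6, 7}, keep only states in Sat with some successor in Z. Z1 = {2, 3, 7}; Z2 = {2, 7}; fixed.
Sat(EG (q ∨ a)) = {2, 7}
1 ∉ Sat(EG (q ∨ a)) = {2, 7}, so the formula does not hold at 1.

No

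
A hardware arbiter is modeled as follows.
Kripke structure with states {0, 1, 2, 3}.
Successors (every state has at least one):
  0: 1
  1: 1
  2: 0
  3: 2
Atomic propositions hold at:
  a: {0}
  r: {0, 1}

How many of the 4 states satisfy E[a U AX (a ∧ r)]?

1

Sat(a ∧ r) = {0}
Sat(AX (a ∧ r)) = {s : every successor in {0}} = {2}
E[a U AX (a ∧ r)]: least fixpoint, start Z0 = Sat(AX (a ∧ r)) = {2}, add states in Sat(a) with some successor in Z. Already a fixed point.
Sat(E[a U AX (a ∧ r)]) = {2}
|Sat(E[a U AX (a ∧ r)])| = |{2}| = 1.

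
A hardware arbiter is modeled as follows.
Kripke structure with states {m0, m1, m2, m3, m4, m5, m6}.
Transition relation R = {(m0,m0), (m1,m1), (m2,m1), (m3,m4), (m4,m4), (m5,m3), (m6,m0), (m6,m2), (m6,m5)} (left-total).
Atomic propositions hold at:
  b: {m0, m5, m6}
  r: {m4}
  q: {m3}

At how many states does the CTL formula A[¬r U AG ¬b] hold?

Sat(¬r) = {m0, m1, m2, m3, m5, m6}
Sat(¬b) = {m1, m2, m3, m4}
AG ¬b: greatest fixpoint, start Z0 = {m1, m2, m3, m4}, keep only states in Sat with every successor in Z. Already a fixed point.
Sat(AG ¬b) = {m1, m2, m3, m4}
A[¬r U AG ¬b]: least fixpoint, start Z0 = Sat(AG ¬b) = {m1, m2, m3, m4}, add states in Sat(¬r) with every successor in Z. Z1 = {m1, m2, m3, m4, m5}; fixed.
Sat(A[¬r U AG ¬b]) = {m1, m2, m3, m4, m5}
|Sat(A[¬r U AG ¬b])| = |{m1, m2, m3, m4, m5}| = 5.

5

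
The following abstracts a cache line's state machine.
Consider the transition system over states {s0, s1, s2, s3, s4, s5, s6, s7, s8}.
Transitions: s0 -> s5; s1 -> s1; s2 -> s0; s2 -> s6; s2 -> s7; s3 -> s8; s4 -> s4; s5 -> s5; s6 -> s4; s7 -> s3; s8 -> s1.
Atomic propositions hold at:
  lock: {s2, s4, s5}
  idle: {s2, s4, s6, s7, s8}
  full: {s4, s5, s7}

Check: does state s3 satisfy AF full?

AF full: least fixpoint, start Z0 = {s4, s5, s7}, add states with every successor in Z. Z1 = {s0, s4, s5, s6, s7}; Z2 = {s0, s2, s4, s5, s6, s7}; fixed.
Sat(AF full) = {s0, s2, s4, s5, s6, s7}
s3 ∉ Sat(AF full) = {s0, s2, s4, s5, s6, s7}, so the formula does not hold at s3.

No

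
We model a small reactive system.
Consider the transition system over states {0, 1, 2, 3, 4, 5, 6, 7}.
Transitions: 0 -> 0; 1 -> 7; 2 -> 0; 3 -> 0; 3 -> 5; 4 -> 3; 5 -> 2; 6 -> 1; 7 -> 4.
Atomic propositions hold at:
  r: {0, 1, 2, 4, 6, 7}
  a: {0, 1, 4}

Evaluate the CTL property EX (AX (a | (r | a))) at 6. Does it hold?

Yes

Sat(r | a) = {0, 1, 2, 4, 6, 7}
Sat(a | (r | a)) = {0, 1, 2, 4, 6, 7}
Sat(AX (a | (r | a))) = {s : every successor in {0, 1, 2, 4, 6, 7}} = {0, 1, 2, 5, 6, 7}
Sat(EX (AX (a | (r | a)))) = {s : some successor in {0, 1, 2, 5, 6, 7}} = {0, 1, 2, 3, 5, 6}
6 ∈ Sat(EX (AX (a | (r | a)))) = {0, 1, 2, 3, 5, 6}, so the formula holds at 6.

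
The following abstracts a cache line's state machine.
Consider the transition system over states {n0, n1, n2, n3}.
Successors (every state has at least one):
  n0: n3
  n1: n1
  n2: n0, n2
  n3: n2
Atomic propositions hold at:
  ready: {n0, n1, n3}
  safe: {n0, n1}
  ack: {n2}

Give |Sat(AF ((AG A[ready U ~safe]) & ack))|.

3

Sat(~safe) = {n2, n3}
A[ready U ~safe]: least fixpoint, start Z0 = Sat(~safe) = {n2, n3}, add states in Sat(ready) with every successor in Z. Z1 = {n0, n2, n3}; fixed.
Sat(A[ready U ~safe]) = {n0, n2, n3}
AG A[ready U ~safe]: greatest fixpoint, start Z0 = {n0, n2, n3}, keep only states in Sat with every successor in Z. Already a fixed point.
Sat(AG A[ready U ~safe]) = {n0, n2, n3}
Sat((AG A[ready U ~safe]) & ack) = {n2}
AF ((AG A[ready U ~safe]) & ack): least fixpoint, start Z0 = {n2}, add states with every successor in Z. Z1 = {n2, n3}; Z2 = {n0, n2, n3}; fixed.
Sat(AF ((AG A[ready U ~safe]) & ack)) = {n0, n2, n3}
|Sat(AF ((AG A[ready U ~safe]) & ack))| = |{n0, n2, n3}| = 3.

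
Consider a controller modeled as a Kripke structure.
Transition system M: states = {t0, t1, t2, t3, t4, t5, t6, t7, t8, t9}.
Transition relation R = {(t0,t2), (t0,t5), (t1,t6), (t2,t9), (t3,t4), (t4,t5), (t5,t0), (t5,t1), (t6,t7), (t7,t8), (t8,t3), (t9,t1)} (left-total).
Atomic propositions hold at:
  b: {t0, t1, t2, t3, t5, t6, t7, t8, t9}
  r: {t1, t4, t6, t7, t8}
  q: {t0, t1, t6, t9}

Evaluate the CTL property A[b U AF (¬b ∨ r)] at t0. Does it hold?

Sat(¬b) = {t4}
Sat(¬b ∨ r) = {t1, t4, t6, t7, t8}
AF (¬b ∨ r): least fixpoint, start Z0 = {t1, t4, t6, t7, t8}, add states with every successor in Z. Z1 = {t1, t3, t4, t6, t7, t8, t9}; Z2 = {t1, t2, t3, t4, t6, t7, t8, t9}; fixed.
Sat(AF (¬b ∨ r)) = {t1, t2, t3, t4, t6, t7, t8, t9}
A[b U AF (¬b ∨ r)]: least fixpoint, start Z0 = Sat(AF (¬b ∨ r)) = {t1, t2, t3, t4, t6, t7, t8, t9}, add states in Sat(b) with every successor in Z. Already a fixed point.
Sat(A[b U AF (¬b ∨ r)]) = {t1, t2, t3, t4, t6, t7, t8, t9}
t0 ∉ Sat(A[b U AF (¬b ∨ r)]) = {t1, t2, t3, t4, t6, t7, t8, t9}, so the formula does not hold at t0.

No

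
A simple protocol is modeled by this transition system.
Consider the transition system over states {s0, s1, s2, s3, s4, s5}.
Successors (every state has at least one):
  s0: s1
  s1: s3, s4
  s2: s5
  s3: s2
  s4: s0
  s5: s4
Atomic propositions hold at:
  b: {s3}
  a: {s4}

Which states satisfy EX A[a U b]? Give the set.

A[a U b]: least fixpoint, start Z0 = Sat(b) = {s3}, add states in Sat(a) with every successor in Z. Already a fixed point.
Sat(A[a U b]) = {s3}
Sat(EX A[a U b]) = {s : some successor in {s3}} = {s1}

{s1}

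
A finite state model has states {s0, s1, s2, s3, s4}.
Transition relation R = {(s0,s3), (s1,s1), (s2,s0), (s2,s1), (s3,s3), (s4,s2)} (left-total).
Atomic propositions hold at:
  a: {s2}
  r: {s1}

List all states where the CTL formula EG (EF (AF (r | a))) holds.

{s1, s2, s4}

Sat(r | a) = {s1, s2}
AF (r | a): least fixpoint, start Z0 = {s1, s2}, add states with every successor in Z. Z1 = {s1, s2, s4}; fixed.
Sat(AF (r | a)) = {s1, s2, s4}
EF (AF (r | a)): least fixpoint, start Z0 = {s1, s2, s4}, add states with some successor in Z. Already a fixed point.
Sat(EF (AF (r | a))) = {s1, s2, s4}
EG (EF (AF (r | a))): greatest fixpoint, start Z0 = {s1, s2, s4}, keep only states in Sat with some successor in Z. Already a fixed point.
Sat(EG (EF (AF (r | a)))) = {s1, s2, s4}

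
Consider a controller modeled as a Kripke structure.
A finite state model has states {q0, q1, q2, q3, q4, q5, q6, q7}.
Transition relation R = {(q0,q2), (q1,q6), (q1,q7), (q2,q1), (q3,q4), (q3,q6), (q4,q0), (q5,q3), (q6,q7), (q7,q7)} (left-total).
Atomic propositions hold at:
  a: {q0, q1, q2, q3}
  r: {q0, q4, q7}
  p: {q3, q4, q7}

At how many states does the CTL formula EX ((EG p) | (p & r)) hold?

EG p: greatest fixpoint, start Z0 = {q3, q4, q7}, keep only states in Sat with some successor in Z. Z1 = {q3, q7}; Z2 = {q7}; fixed.
Sat(EG p) = {q7}
Sat(p & r) = {q4, q7}
Sat((EG p) | (p & r)) = {q4, q7}
Sat(EX ((EG p) | (p & r))) = {s : some successor in {q4, q7}} = {q1, q3, q6, q7}
|Sat(EX ((EG p) | (p & r)))| = |{q1, q3, q6, q7}| = 4.

4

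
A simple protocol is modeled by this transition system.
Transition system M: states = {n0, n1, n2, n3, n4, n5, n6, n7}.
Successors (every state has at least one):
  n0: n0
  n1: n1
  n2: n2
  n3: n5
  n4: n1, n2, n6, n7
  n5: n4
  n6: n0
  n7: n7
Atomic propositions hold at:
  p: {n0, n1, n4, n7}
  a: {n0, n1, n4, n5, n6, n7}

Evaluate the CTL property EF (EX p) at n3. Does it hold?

Yes

Sat(EX p) = {s : some successor in {n0, n1, n4, n7}} = {n0, n1, n4, n5, n6, n7}
EF (EX p): least fixpoint, start Z0 = {n0, n1, n4, n5, n6, n7}, add states with some successor in Z. Z1 = {n0, n1, n3, n4, n5, n6, n7}; fixed.
Sat(EF (EX p)) = {n0, n1, n3, n4, n5, n6, n7}
n3 ∈ Sat(EF (EX p)) = {n0, n1, n3, n4, n5, n6, n7}, so the formula holds at n3.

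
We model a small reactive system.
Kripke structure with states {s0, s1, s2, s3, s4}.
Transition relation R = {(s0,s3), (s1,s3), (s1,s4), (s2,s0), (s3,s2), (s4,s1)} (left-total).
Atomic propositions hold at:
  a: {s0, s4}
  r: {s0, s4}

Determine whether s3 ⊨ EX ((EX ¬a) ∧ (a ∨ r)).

No

Sat(¬a) = {s1, s2, s3}
Sat(EX ¬a) = {s : some successor in {s1, s2, s3}} = {s0, s1, s3, s4}
Sat(a ∨ r) = {s0, s4}
Sat((EX ¬a) ∧ (a ∨ r)) = {s0, s4}
Sat(EX ((EX ¬a) ∧ (a ∨ r))) = {s : some successor in {s0, s4}} = {s1, s2}
s3 ∉ Sat(EX ((EX ¬a) ∧ (a ∨ r))) = {s1, s2}, so the formula does not hold at s3.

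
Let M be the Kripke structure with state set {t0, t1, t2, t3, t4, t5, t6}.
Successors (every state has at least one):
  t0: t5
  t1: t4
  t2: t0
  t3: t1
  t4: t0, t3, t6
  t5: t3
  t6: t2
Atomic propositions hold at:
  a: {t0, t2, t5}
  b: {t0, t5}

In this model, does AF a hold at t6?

AF a: least fixpoint, start Z0 = {t0, t2, t5}, add states with every successor in Z. Z1 = {t0, t2, t5, t6}; fixed.
Sat(AF a) = {t0, t2, t5, t6}
t6 ∈ Sat(AF a) = {t0, t2, t5, t6}, so the formula holds at t6.

Yes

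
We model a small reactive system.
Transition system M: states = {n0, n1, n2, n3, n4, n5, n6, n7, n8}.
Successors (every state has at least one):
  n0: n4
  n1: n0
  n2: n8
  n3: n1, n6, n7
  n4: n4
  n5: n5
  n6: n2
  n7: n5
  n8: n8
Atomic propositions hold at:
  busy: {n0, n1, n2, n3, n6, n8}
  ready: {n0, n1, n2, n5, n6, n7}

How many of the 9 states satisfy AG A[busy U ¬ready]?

6

Sat(¬ready) = {n3, n4, n8}
A[busy U ¬ready]: least fixpoint, start Z0 = Sat(¬ready) = {n3, n4, n8}, add states in Sat(busy) with every successor in Z. Z1 = {n0, n2, n3, n4, n8}; Z2 = {n0, n1, n2, n3, n4, n6, n8}; fixed.
Sat(A[busy U ¬ready]) = {n0, n1, n2, n3, n4, n6, n8}
AG A[busy U ¬ready]: greatest fixpoint, start Z0 = {n0, n1, n2, n3, n4, n6, n8}, keep only states in Sat with every successor in Z. Z1 = {n0, n1, n2, n4, n6, n8}; fixed.
Sat(AG A[busy U ¬ready]) = {n0, n1, n2, n4, n6, n8}
|Sat(AG A[busy U ¬ready])| = |{n0, n1, n2, n4, n6, n8}| = 6.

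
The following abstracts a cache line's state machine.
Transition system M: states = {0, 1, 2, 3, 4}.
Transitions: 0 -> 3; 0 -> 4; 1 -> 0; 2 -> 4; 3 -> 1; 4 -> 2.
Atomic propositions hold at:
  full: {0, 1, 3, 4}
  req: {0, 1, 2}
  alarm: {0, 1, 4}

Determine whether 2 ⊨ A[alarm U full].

A[alarm U full]: least fixpoint, start Z0 = Sat(full) = {0, 1, 3, 4}, add states in Sat(alarm) with every successor in Z. Already a fixed point.
Sat(A[alarm U full]) = {0, 1, 3, 4}
2 ∉ Sat(A[alarm U full]) = {0, 1, 3, 4}, so the formula does not hold at 2.

No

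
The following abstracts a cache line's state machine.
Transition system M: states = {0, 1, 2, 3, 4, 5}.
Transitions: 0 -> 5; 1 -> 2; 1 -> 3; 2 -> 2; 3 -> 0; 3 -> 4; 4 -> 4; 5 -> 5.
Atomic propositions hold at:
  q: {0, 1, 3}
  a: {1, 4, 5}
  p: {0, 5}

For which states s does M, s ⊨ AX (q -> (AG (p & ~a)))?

{0, 2, 4, 5}

Sat(~a) = {0, 2, 3}
Sat(p & ~a) = {0}
AG (p & ~a): greatest fixpoint, start Z0 = {0}, keep only states in Sat with every successor in Z. Z1 = ∅; fixed.
Sat(AG (p & ~a)) = ∅
Sat(q -> (AG (p & ~a))) = {2, 4, 5}
Sat(AX (q -> (AG (p & ~a)))) = {s : every successor in {2, 4, 5}} = {0, 2, 4, 5}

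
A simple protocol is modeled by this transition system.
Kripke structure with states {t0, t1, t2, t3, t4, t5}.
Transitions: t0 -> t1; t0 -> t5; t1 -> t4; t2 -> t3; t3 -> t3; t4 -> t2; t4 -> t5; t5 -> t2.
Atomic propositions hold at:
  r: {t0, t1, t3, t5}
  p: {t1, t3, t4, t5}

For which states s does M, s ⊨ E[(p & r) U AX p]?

Sat(p & r) = {t1, t3, t5}
Sat(AX p) = {s : every successor in {t1, t3, t4, t5}} = {t0, t1, t2, t3}
E[(p & r) U AX p]: least fixpoint, start Z0 = Sat(AX p) = {t0, t1, t2, t3}, add states in Sat(p & r) with some successor in Z. Z1 = {t0, t1, t2, t3, t5}; fixed.
Sat(E[(p & r) U AX p]) = {t0, t1, t2, t3, t5}

{t0, t1, t2, t3, t5}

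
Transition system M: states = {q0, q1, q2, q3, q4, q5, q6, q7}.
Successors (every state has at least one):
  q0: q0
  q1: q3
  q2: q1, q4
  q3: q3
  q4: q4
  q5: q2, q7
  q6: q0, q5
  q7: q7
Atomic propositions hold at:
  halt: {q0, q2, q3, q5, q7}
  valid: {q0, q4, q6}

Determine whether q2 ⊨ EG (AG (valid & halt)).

Sat(valid & halt) = {q0}
AG (valid & halt): greatest fixpoint, start Z0 = {q0}, keep only states in Sat with every successor in Z. Already a fixed point.
Sat(AG (valid & halt)) = {q0}
EG (AG (valid & halt)): greatest fixpoint, start Z0 = {q0}, keep only states in Sat with some successor in Z. Already a fixed point.
Sat(EG (AG (valid & halt))) = {q0}
q2 ∉ Sat(EG (AG (valid & halt))) = {q0}, so the formula does not hold at q2.

No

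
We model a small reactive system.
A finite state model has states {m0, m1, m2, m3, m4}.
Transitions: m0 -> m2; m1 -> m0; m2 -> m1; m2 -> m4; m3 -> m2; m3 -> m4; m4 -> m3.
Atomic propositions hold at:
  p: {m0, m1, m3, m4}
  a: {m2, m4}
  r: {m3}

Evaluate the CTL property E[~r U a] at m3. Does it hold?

Sat(~r) = {m0, m1, m2, m4}
E[~r U a]: least fixpoint, start Z0 = Sat(a) = {m2, m4}, add states in Sat(~r) with some successor in Z. Z1 = {m0, m2, m4}; Z2 = {m0, m1, m2, m4}; fixed.
Sat(E[~r U a]) = {m0, m1, m2, m4}
m3 ∉ Sat(E[~r U a]) = {m0, m1, m2, m4}, so the formula does not hold at m3.

No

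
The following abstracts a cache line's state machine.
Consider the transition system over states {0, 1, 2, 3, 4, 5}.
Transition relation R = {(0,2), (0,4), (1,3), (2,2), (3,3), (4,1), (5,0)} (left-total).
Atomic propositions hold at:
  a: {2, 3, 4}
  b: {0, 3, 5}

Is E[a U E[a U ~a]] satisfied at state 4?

Sat(~a) = {0, 1, 5}
E[a U ~a]: least fixpoint, start Z0 = Sat(~a) = {0, 1, 5}, add states in Sat(a) with some successor in Z. Z1 = {0, 1, 4, 5}; fixed.
Sat(E[a U ~a]) = {0, 1, 4, 5}
E[a U E[a U ~a]]: least fixpoint, start Z0 = Sat(E[a U ~a]) = {0, 1, 4, 5}, add states in Sat(a) with some successor in Z. Already a fixed point.
Sat(E[a U E[a U ~a]]) = {0, 1, 4, 5}
4 ∈ Sat(E[a U E[a U ~a]]) = {0, 1, 4, 5}, so the formula holds at 4.

Yes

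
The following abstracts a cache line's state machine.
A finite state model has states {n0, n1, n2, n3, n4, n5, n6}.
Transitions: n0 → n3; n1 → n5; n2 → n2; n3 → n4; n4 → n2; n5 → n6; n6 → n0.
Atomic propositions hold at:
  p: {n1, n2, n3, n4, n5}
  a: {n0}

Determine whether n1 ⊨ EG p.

No

EG p: greatest fixpoint, start Z0 = {n1, n2, n3, n4, n5}, keep only states in Sat with some successor in Z. Z1 = {n1, n2, n3, n4}; Z2 = {n2, n3, n4}; fixed.
Sat(EG p) = {n2, n3, n4}
n1 ∉ Sat(EG p) = {n2, n3, n4}, so the formula does not hold at n1.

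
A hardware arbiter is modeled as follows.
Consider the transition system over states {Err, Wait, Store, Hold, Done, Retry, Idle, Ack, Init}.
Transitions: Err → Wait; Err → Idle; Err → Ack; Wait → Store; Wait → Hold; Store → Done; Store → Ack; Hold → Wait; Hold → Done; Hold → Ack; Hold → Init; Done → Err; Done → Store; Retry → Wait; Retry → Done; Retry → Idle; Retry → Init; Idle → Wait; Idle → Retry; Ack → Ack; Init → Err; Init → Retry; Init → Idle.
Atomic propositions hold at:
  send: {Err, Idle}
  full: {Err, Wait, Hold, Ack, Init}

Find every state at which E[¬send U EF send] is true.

Sat(¬send) = {Wait, Store, Hold, Done, Retry, Ack, Init}
EF send: least fixpoint, start Z0 = {Err, Idle}, add states with some successor in Z. Z1 = {Err, Done, Retry, Idle, Init}; Z2 = {Err, Store, Hold, Done, Retry, Idle, Init}; Z3 = {Err, Wait, Store, Hold, Done, Retry, Idle, Init}; fixed.
Sat(EF send) = {Err, Wait, Store, Hold, Done, Retry, Idle, Init}
E[¬send U EF send]: least fixpoint, start Z0 = Sat(EF send) = {Err, Wait, Store, Hold, Done, Retry, Idle, Init}, add states in Sat(¬send) with some successor in Z. Already a fixed point.
Sat(E[¬send U EF send]) = {Err, Wait, Store, Hold, Done, Retry, Idle, Init}

{Err, Wait, Store, Hold, Done, Retry, Idle, Init}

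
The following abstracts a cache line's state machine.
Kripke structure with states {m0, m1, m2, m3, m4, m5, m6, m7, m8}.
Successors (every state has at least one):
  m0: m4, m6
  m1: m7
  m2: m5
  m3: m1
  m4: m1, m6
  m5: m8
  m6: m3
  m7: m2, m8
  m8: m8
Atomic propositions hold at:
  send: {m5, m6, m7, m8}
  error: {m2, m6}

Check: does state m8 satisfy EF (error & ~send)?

Sat(~send) = {m0, m1, m2, m3, m4}
Sat(error & ~send) = {m2}
EF (error & ~send): least fixpoint, start Z0 = {m2}, add states with some successor in Z. Z1 = {m2, m7}; Z2 = {m1, m2, m7}; Z3 = {m1, m2, m3, m4, m7}; Z4 = {m0, m1, m2, m3, m4, m6, m7}; fixed.
Sat(EF (error & ~send)) = {m0, m1, m2, m3, m4, m6, m7}
m8 ∉ Sat(EF (error & ~send)) = {m0, m1, m2, m3, m4, m6, m7}, so the formula does not hold at m8.

No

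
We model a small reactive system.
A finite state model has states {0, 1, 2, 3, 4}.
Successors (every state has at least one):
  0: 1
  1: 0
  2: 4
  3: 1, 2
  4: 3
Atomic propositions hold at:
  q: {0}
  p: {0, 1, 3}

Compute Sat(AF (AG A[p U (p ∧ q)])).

{0, 1}

Sat(p ∧ q) = {0}
A[p U (p ∧ q)]: least fixpoint, start Z0 = Sat((p ∧ q)) = {0}, add states in Sat(p) with every successor in Z. Z1 = {0, 1}; fixed.
Sat(A[p U (p ∧ q)]) = {0, 1}
AG A[p U (p ∧ q)]: greatest fixpoint, start Z0 = {0, 1}, keep only states in Sat with every successor in Z. Already a fixed point.
Sat(AG A[p U (p ∧ q)]) = {0, 1}
AF (AG A[p U (p ∧ q)]): least fixpoint, start Z0 = {0, 1}, add states with every successor in Z. Already a fixed point.
Sat(AF (AG A[p U (p ∧ q)])) = {0, 1}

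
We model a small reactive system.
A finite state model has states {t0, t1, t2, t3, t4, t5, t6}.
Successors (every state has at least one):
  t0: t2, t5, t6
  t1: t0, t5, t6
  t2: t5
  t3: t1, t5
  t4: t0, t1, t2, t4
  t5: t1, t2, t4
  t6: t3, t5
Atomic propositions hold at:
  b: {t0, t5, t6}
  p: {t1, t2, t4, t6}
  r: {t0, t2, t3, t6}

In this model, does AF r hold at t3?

AF r: least fixpoint, start Z0 = {t0, t2, t3, t6}, add states with every successor in Z. Already a fixed point.
Sat(AF r) = {t0, t2, t3, t6}
t3 ∈ Sat(AF r) = {t0, t2, t3, t6}, so the formula holds at t3.

Yes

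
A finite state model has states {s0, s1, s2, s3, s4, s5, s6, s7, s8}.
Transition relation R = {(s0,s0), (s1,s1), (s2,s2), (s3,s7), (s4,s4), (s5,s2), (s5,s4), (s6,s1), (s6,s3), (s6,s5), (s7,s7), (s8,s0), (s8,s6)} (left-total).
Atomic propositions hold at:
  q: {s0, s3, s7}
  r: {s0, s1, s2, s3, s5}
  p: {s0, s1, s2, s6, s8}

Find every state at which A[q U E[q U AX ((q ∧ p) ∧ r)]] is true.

{s0}

Sat(q ∧ p) = {s0}
Sat((q ∧ p) ∧ r) = {s0}
Sat(AX ((q ∧ p) ∧ r)) = {s : every successor in {s0}} = {s0}
E[q U AX ((q ∧ p) ∧ r)]: least fixpoint, start Z0 = Sat(AX ((q ∧ p) ∧ r)) = {s0}, add states in Sat(q) with some successor in Z. Already a fixed point.
Sat(E[q U AX ((q ∧ p) ∧ r)]) = {s0}
A[q U E[q U AX ((q ∧ p) ∧ r)]]: least fixpoint, start Z0 = Sat(E[q U AX ((q ∧ p) ∧ r)]) = {s0}, add states in Sat(q) with every successor in Z. Already a fixed point.
Sat(A[q U E[q U AX ((q ∧ p) ∧ r)]]) = {s0}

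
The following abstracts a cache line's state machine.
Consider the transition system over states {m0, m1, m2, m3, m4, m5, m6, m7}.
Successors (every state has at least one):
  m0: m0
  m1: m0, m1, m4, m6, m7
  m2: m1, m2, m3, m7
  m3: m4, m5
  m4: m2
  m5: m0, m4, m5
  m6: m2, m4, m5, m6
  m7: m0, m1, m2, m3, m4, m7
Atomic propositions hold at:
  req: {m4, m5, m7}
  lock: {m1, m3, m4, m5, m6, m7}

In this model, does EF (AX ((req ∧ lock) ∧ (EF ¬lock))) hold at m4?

Yes

Sat(req ∧ lock) = {m4, m5, m7}
Sat(¬lock) = {m0, m2}
EF ¬lock: least fixpoint, start Z0 = {m0, m2}, add states with some successor in Z. Z1 = {m0, m1, m2, m4, m5, m6, m7}; Z2 = {m0, m1, m2, m3, m4, m5, m6, m7}; fixed.
Sat(EF ¬lock) = {m0, m1, m2, m3, m4, m5, m6, m7}
Sat((req ∧ lock) ∧ (EF ¬lock)) = {m4, m5, m7}
Sat(AX ((req ∧ lock) ∧ (EF ¬lock))) = {s : every successor in {m4, m5, m7}} = {m3}
EF (AX ((req ∧ lock) ∧ (EF ¬lock))): least fixpoint, start Z0 = {m3}, add states with some successor in Z. Z1 = {m2, m3, m7}; Z2 = {m1, m2, m3, m4, m6, m7}; Z3 = {m1, m2, m3, m4, m5, m6, m7}; fixed.
Sat(EF (AX ((req ∧ lock) ∧ (EF ¬lock)))) = {m1, m2, m3, m4, m5, m6, m7}
m4 ∈ Sat(EF (AX ((req ∧ lock) ∧ (EF ¬lock)))) = {m1, m2, m3, m4, m5, m6, m7}, so the formula holds at m4.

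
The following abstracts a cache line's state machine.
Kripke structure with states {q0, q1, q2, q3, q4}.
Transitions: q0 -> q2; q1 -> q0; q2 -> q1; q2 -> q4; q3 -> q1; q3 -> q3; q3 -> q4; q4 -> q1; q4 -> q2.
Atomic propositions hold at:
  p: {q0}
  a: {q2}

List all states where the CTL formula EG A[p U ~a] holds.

Sat(~a) = {q0, q1, q3, q4}
A[p U ~a]: least fixpoint, start Z0 = Sat(~a) = {q0, q1, q3, q4}, add states in Sat(p) with every successor in Z. Already a fixed point.
Sat(A[p U ~a]) = {q0, q1, q3, q4}
EG A[p U ~a]: greatest fixpoint, start Z0 = {q0, q1, q3, q4}, keep only states in Sat with some successor in Z. Z1 = {q1, q3, q4}; Z2 = {q3, q4}; Z3 = {q3}; fixed.
Sat(EG A[p U ~a]) = {q3}

{q3}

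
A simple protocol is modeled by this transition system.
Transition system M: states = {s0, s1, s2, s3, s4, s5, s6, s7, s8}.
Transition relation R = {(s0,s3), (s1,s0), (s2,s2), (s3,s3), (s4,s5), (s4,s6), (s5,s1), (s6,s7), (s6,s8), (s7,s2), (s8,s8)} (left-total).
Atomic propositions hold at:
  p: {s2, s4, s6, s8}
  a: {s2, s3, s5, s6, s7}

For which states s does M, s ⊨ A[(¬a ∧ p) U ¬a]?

Sat(¬a) = {s0, s1, s4, s8}
Sat(¬a ∧ p) = {s4, s8}
A[(¬a ∧ p) U ¬a]: least fixpoint, start Z0 = Sat(¬a) = {s0, s1, s4, s8}, add states in Sat(¬a ∧ p) with every successor in Z. Already a fixed point.
Sat(A[(¬a ∧ p) U ¬a]) = {s0, s1, s4, s8}

{s0, s1, s4, s8}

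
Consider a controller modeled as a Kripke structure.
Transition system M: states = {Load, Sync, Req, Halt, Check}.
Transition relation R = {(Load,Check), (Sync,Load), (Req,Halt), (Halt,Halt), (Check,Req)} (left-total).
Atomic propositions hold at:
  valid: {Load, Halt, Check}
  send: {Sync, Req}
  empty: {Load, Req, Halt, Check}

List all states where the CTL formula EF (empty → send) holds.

{Load, Sync, Req, Check}

Sat(empty → send) = {Sync, Req}
EF (empty → send): least fixpoint, start Z0 = {Sync, Req}, add states with some successor in Z. Z1 = {Sync, Req, Check}; Z2 = {Load, Sync, Req, Check}; fixed.
Sat(EF (empty → send)) = {Load, Sync, Req, Check}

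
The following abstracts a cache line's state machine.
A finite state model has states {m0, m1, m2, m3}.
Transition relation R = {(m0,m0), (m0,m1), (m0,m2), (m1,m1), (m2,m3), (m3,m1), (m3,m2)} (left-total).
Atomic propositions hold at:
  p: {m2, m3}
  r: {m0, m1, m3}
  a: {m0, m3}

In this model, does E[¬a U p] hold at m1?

No

Sat(¬a) = {m1, m2}
E[¬a U p]: least fixpoint, start Z0 = Sat(p) = {m2, m3}, add states in Sat(¬a) with some successor in Z. Already a fixed point.
Sat(E[¬a U p]) = {m2, m3}
m1 ∉ Sat(E[¬a U p]) = {m2, m3}, so the formula does not hold at m1.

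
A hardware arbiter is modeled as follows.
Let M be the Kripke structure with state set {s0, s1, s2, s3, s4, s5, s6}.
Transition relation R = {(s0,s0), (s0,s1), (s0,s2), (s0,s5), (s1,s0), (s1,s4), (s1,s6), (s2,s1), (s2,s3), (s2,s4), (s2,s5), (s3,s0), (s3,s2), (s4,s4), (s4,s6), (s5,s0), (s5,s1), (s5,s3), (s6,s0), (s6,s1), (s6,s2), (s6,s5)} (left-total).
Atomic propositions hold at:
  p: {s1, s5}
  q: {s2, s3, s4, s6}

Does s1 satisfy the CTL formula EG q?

No

EG q: greatest fixpoint, start Z0 = {s2, s3, s4, s6}, keep only states in Sat with some successor in Z. Already a fixed point.
Sat(EG q) = {s2, s3, s4, s6}
s1 ∉ Sat(EG q) = {s2, s3, s4, s6}, so the formula does not hold at s1.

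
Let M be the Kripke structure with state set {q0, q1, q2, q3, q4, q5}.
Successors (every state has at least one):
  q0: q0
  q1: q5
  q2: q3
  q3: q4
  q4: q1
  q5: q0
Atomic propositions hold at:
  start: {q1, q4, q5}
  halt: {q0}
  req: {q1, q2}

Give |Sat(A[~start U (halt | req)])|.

3

Sat(~start) = {q0, q2, q3}
Sat(halt | req) = {q0, q1, q2}
A[~start U (halt | req)]: least fixpoint, start Z0 = Sat((halt | req)) = {q0, q1, q2}, add states in Sat(~start) with every successor in Z. Already a fixed point.
Sat(A[~start U (halt | req)]) = {q0, q1, q2}
|Sat(A[~start U (halt | req)])| = |{q0, q1, q2}| = 3.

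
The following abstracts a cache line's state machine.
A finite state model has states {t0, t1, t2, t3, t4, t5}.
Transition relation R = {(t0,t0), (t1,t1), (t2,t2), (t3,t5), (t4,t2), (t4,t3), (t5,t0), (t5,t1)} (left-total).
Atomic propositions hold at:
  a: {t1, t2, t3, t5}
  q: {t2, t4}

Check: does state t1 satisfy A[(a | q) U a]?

Sat(a | q) = {t1, t2, t3, t4, t5}
A[(a | q) U a]: least fixpoint, start Z0 = Sat(a) = {t1, t2, t3, t5}, add states in Sat(a | q) with every successor in Z. Z1 = {t1, t2, t3, t4, t5}; fixed.
Sat(A[(a | q) U a]) = {t1, t2, t3, t4, t5}
t1 ∈ Sat(A[(a | q) U a]) = {t1, t2, t3, t4, t5}, so the formula holds at t1.

Yes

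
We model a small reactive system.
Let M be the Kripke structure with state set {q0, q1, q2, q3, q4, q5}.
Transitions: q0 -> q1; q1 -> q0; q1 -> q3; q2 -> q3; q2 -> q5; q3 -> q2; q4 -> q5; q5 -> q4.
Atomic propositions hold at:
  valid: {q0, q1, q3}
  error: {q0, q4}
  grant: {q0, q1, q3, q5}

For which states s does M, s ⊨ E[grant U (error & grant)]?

Sat(error & grant) = {q0}
E[grant U (error & grant)]: least fixpoint, start Z0 = Sat((error & grant)) = {q0}, add states in Sat(grant) with some successor in Z. Z1 = {q0, q1}; fixed.
Sat(E[grant U (error & grant)]) = {q0, q1}

{q0, q1}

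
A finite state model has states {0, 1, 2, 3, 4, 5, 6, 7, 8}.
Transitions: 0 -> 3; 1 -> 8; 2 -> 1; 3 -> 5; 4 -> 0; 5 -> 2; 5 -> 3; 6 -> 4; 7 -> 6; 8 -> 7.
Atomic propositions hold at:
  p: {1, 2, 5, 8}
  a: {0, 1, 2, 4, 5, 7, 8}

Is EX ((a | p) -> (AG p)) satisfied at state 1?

No

Sat(a | p) = {0, 1, 2, 4, 5, 7, 8}
AG p: greatest fixpoint, start Z0 = {1, 2, 5, 8}, keep only states in Sat with every successor in Z. Z1 = {1, 2}; Z2 = {2}; Z3 = ∅; fixed.
Sat(AG p) = ∅
Sat((a | p) -> (AG p)) = {3, 6}
Sat(EX ((a | p) -> (AG p))) = {s : some successor in {3, 6}} = {0, 5, 7}
1 ∉ Sat(EX ((a | p) -> (AG p))) = {0, 5, 7}, so the formula does not hold at 1.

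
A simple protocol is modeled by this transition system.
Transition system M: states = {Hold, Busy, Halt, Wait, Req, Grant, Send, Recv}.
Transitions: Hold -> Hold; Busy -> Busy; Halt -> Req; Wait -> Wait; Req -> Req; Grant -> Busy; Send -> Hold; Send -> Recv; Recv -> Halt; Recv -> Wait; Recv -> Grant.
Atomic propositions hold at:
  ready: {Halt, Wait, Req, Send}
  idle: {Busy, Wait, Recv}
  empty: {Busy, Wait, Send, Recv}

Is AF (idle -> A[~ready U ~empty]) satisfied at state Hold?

Sat(~ready) = {Hold, Busy, Grant, Recv}
Sat(~empty) = {Hold, Halt, Req, Grant}
A[~ready U ~empty]: least fixpoint, start Z0 = Sat(~empty) = {Hold, Halt, Req, Grant}, add states in Sat(~ready) with every successor in Z. Already a fixed point.
Sat(A[~ready U ~empty]) = {Hold, Halt, Req, Grant}
Sat(idle -> A[~ready U ~empty]) = {Hold, Halt, Req, Grant, Send}
AF (idle -> A[~ready U ~empty]): least fixpoint, start Z0 = {Hold, Halt, Req, Grant, Send}, add states with every successor in Z. Already a fixed point.
Sat(AF (idle -> A[~ready U ~empty])) = {Hold, Halt, Req, Grant, Send}
Hold ∈ Sat(AF (idle -> A[~ready U ~empty])) = {Hold, Halt, Req, Grant, Send}, so the formula holds at Hold.

Yes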